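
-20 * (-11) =220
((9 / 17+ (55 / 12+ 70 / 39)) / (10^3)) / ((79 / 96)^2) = 1758624 / 172407625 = 0.01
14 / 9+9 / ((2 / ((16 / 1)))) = 662 / 9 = 73.56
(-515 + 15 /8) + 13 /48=-24617 /48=-512.85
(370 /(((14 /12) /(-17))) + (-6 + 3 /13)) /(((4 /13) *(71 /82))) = -20258.50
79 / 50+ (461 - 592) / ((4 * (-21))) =6593 / 2100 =3.14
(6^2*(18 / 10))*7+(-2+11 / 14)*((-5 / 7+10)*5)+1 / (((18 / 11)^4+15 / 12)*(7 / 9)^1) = 96015137971 / 241623410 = 397.38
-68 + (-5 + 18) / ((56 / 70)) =-207 / 4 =-51.75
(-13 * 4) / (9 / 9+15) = -3.25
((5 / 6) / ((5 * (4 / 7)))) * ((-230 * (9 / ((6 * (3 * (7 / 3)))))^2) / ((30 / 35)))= -115 / 32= -3.59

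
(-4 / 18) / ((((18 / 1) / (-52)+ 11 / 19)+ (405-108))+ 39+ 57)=-988 / 1748313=-0.00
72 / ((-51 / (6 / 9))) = -16 / 17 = -0.94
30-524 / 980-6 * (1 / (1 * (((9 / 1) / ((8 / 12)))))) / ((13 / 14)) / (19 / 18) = 1755653 / 60515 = 29.01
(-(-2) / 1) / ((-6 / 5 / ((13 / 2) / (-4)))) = 65 / 24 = 2.71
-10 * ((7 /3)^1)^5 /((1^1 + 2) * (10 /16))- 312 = -496360 /729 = -680.88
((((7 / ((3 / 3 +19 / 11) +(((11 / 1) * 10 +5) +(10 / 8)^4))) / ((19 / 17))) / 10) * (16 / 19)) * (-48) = -128679936 / 610802975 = -0.21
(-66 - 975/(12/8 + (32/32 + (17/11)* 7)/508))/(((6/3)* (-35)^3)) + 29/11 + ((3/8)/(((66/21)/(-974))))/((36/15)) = -45.78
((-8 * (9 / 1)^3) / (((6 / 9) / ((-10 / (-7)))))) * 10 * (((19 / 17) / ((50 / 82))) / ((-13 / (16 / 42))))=72690048 / 10829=6712.54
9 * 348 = 3132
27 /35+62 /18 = 1328 /315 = 4.22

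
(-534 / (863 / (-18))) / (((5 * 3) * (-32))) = -801 / 34520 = -0.02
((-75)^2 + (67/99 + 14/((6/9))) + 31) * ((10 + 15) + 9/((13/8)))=223149730/1287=173387.51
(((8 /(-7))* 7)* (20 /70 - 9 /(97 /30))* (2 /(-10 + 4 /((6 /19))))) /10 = 5088 /3395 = 1.50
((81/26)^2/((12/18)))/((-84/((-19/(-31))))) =-124659/1173536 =-0.11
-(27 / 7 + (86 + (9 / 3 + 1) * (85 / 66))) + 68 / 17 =-21023 / 231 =-91.01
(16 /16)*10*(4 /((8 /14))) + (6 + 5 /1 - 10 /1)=71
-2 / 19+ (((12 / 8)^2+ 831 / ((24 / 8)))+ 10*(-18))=7535 / 76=99.14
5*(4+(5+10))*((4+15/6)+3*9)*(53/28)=337345/56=6024.02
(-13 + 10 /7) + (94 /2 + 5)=283 /7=40.43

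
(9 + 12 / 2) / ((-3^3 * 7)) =-5 / 63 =-0.08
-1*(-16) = 16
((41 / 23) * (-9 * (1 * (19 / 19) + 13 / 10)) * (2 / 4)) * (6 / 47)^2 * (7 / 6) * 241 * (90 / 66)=-5602527 / 48598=-115.28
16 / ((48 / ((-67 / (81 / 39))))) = -871 / 81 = -10.75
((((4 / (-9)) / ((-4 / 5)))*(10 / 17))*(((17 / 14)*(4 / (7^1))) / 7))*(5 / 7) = 0.02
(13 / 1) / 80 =13 / 80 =0.16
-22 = -22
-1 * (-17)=17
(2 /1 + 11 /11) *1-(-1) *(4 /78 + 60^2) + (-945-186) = 96410 /39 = 2472.05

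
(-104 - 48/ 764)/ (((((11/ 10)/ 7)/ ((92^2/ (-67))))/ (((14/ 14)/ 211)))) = 11776132480/ 29701837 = 396.48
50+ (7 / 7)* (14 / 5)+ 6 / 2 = 279 / 5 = 55.80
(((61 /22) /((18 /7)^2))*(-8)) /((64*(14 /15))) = -2135 /38016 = -0.06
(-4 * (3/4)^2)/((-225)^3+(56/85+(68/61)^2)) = 316285/1601192545204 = 0.00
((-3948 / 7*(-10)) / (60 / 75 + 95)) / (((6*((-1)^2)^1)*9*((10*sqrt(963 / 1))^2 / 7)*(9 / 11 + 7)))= 3619 / 357028398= 0.00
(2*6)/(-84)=-1/7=-0.14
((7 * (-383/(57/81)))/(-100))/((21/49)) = 168903/1900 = 88.90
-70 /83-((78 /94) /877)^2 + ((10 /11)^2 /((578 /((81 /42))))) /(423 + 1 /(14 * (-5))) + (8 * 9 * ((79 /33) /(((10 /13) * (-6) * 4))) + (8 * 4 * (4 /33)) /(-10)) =-46289020610451716222827 /4380273242647283319690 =-10.57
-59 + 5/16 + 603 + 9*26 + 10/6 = 37439/48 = 779.98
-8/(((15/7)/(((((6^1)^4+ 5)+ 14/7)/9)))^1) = -72968/135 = -540.50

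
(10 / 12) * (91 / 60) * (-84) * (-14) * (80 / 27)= 356720 / 81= 4403.95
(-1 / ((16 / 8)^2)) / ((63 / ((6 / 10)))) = -1 / 420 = -0.00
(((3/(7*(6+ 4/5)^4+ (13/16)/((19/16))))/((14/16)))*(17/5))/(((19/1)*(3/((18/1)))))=306000/1244185691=0.00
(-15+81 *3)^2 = 51984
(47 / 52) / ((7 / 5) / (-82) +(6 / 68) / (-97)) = -15888115 / 316108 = -50.26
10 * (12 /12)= 10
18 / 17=1.06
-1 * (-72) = 72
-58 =-58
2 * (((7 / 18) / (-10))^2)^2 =2401 / 524880000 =0.00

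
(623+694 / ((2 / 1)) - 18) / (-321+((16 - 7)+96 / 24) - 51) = -952 / 359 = -2.65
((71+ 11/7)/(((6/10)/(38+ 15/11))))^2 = 1209604032400/53361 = 22668316.42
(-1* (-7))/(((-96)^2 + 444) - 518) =1/1306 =0.00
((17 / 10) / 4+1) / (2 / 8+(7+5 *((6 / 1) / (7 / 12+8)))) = 309 / 2330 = 0.13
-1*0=0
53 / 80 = 0.66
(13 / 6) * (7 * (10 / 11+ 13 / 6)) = 18473 / 396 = 46.65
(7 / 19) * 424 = 2968 / 19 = 156.21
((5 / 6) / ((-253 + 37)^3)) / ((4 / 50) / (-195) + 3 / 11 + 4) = -89375 / 4617660773376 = -0.00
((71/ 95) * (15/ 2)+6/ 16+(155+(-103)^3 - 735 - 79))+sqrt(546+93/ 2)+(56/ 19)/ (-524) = -21771383065/ 19912+sqrt(2370)/ 2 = -1093355.68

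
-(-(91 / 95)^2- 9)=89506 / 9025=9.92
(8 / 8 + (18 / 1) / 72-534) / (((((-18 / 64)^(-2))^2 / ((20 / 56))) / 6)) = -209722365 / 29360128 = -7.14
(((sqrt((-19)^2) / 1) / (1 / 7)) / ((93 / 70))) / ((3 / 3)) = 9310 / 93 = 100.11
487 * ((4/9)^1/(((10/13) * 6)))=6331/135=46.90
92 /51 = 1.80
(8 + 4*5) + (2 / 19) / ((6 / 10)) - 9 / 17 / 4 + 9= 143579 / 3876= 37.04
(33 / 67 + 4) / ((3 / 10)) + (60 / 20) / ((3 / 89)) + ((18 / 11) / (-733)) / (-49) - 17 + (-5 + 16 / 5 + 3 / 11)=33928150132 / 397062435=85.45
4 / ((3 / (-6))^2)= 16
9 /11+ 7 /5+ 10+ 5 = 947 /55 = 17.22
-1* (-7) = 7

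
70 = 70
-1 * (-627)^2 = -393129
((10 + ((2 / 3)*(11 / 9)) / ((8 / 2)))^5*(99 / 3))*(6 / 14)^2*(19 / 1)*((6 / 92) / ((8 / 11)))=116760774078299549 / 102218070528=1142271.36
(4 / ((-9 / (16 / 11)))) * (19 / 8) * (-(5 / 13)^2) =3800 / 16731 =0.23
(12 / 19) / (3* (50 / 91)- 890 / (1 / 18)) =-182 / 4615955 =-0.00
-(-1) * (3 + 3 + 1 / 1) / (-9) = -7 / 9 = -0.78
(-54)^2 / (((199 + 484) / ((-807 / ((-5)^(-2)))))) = -58830300 / 683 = -86135.14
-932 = -932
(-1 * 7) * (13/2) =-91/2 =-45.50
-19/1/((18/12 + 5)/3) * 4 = -456/13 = -35.08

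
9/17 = 0.53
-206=-206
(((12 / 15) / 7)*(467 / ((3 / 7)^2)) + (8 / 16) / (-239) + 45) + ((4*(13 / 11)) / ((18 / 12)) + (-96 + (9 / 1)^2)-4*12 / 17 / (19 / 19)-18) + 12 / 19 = 23197690619 / 76425030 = 303.54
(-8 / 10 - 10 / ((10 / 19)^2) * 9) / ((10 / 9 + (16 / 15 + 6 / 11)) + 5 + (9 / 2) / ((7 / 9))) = -2257101 / 93617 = -24.11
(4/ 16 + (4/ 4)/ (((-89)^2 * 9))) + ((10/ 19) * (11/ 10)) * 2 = 7627999/ 5417964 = 1.41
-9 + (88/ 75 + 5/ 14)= -7843/ 1050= -7.47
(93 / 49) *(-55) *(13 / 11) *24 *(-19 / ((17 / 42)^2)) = 99234720 / 289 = 343372.73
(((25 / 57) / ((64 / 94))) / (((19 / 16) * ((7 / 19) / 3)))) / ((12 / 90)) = 17625 / 532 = 33.13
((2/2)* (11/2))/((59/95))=1045/118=8.86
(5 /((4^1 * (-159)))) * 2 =-5 /318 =-0.02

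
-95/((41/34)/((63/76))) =-5355/82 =-65.30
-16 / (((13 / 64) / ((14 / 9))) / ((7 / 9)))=-100352 / 1053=-95.30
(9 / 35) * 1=0.26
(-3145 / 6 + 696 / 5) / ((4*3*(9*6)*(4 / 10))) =-11549 / 7776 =-1.49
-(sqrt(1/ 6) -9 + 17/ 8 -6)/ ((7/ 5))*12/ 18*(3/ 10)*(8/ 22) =103/ 154 -2*sqrt(6)/ 231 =0.65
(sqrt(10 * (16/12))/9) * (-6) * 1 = -4 * sqrt(30)/9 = -2.43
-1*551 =-551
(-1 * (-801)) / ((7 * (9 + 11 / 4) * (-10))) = -1602 / 1645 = -0.97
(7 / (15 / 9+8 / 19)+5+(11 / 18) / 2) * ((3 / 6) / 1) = 4.33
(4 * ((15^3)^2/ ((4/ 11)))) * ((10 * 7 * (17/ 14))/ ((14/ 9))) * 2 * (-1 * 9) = -862668984375/ 7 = -123238426339.29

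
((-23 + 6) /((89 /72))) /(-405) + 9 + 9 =72226 /4005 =18.03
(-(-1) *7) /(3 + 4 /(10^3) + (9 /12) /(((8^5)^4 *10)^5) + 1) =5703700733736561041551647927546258850944111502264621501781193258192267639337342777313512652800000 /3262516819697312915767542614556460062740031779295363499018842543685977089700960068623329237401603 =1.75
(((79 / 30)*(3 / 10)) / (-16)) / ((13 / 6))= -237 / 10400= -0.02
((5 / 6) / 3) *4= 10 / 9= 1.11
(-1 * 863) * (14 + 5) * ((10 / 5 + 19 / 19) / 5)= -49191 / 5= -9838.20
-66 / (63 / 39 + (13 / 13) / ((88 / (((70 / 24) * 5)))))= -906048 / 24451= -37.06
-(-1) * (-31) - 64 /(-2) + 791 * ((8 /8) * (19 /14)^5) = 279876019 /76832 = 3642.70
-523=-523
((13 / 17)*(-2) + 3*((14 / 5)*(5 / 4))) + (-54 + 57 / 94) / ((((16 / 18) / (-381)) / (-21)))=-6143909227 / 12784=-480593.65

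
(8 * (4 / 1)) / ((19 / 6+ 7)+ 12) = 192 / 133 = 1.44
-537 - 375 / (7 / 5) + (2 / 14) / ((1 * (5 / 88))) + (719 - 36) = -4177 / 35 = -119.34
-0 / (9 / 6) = 0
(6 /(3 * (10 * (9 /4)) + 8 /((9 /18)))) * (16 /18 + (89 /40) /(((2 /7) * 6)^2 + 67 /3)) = 1306547 /18612150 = 0.07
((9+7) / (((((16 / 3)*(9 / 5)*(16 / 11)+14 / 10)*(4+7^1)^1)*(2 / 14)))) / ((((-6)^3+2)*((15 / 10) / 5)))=-560 / 54249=-0.01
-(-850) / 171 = 850 / 171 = 4.97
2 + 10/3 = 5.33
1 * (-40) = -40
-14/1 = -14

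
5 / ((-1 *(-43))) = 5 / 43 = 0.12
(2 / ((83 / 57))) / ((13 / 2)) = 228 / 1079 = 0.21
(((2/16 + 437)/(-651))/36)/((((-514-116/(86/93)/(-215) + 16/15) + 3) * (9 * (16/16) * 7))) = 32329765/55620789854112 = 0.00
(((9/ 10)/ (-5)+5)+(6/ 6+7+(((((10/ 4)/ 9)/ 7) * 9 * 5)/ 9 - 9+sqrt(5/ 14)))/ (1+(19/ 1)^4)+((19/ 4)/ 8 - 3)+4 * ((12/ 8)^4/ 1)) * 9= 9 * sqrt(70)/ 1824508+74430327533/ 364901600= 203.97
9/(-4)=-9/4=-2.25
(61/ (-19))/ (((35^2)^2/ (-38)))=122/ 1500625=0.00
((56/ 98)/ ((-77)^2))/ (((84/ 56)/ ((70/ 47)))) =80/ 835989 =0.00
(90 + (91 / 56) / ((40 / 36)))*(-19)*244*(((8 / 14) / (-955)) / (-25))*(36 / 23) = -305294508 / 19219375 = -15.88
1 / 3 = 0.33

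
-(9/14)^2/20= -81/3920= -0.02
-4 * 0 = 0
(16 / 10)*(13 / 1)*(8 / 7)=832 / 35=23.77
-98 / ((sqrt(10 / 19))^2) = -186.20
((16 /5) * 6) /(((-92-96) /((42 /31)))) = -1008 /7285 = -0.14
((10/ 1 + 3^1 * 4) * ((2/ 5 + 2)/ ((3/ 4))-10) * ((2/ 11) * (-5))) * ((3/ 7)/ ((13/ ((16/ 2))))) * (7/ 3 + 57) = 193664/ 91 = 2128.18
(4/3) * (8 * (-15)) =-160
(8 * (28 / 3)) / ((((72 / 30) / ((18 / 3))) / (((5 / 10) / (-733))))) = -280 / 2199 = -0.13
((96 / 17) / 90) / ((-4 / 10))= -8 / 51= -0.16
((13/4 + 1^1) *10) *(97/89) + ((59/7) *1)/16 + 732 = 7763547/9968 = 778.85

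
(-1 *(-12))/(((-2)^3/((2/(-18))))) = 1/6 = 0.17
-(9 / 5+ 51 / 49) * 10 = -1392 / 49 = -28.41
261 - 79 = 182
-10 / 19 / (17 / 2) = -20 / 323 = -0.06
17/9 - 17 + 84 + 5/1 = 665/9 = 73.89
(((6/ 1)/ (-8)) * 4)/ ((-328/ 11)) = 33/ 328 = 0.10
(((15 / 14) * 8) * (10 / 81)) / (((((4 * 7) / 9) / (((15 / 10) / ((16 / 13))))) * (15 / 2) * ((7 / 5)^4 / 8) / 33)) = 446875 / 117649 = 3.80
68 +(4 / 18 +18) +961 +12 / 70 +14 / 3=331399 / 315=1052.06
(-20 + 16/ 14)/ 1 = -132/ 7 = -18.86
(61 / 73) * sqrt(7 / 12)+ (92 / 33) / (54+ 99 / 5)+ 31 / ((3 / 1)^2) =61 * sqrt(21) / 438+ 42403 / 12177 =4.12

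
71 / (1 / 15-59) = -1065 / 884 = -1.20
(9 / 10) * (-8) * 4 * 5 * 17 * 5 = -12240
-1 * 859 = -859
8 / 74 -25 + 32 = 263 / 37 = 7.11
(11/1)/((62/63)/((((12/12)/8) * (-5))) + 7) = 3465/1709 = 2.03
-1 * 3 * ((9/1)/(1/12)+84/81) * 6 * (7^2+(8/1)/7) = -688896/7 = -98413.71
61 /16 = 3.81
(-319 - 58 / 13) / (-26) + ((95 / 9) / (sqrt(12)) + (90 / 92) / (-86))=95 * sqrt(3) / 54 + 8309885 / 668564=15.48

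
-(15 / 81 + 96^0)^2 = -1024 / 729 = -1.40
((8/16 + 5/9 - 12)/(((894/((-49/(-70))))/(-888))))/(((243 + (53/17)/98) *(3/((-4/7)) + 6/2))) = -9189656/660355335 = -0.01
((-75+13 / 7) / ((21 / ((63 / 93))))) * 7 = -512 / 31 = -16.52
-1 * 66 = -66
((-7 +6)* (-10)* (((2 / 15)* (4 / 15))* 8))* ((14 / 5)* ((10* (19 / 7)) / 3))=9728 / 135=72.06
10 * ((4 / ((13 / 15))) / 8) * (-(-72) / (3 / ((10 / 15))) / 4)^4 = 19200 / 13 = 1476.92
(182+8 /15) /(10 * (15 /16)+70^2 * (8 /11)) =240944 /4716375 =0.05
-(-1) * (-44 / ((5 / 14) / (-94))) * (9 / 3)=34742.40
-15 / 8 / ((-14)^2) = -15 / 1568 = -0.01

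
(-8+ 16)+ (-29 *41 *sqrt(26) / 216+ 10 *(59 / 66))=559 / 33 - 1189 *sqrt(26) / 216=-11.13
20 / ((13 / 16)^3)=81920 / 2197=37.29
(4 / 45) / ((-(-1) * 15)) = 4 / 675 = 0.01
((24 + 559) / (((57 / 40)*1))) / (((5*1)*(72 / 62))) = 36146 / 513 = 70.46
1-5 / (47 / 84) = -373 / 47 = -7.94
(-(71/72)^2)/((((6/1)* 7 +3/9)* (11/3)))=-5041/804672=-0.01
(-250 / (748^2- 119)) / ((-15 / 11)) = 110 / 335631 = 0.00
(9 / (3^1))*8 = 24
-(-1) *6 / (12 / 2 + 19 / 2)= 12 / 31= 0.39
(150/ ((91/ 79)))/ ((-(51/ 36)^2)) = -1706400/ 26299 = -64.88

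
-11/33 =-1/3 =-0.33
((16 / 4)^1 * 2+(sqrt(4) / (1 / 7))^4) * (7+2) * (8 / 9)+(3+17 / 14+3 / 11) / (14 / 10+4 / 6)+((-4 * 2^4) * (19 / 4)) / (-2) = 1468225421 / 4774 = 307546.17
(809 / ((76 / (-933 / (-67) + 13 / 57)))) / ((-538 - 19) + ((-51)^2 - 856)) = 10932017 / 86202468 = 0.13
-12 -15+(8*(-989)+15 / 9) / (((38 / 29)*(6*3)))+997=68539 / 108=634.62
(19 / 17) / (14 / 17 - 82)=-19 / 1380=-0.01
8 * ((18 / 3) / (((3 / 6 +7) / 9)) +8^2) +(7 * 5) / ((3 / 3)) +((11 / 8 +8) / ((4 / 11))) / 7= 681277 / 1120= 608.28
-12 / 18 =-2 / 3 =-0.67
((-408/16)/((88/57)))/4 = -2907/704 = -4.13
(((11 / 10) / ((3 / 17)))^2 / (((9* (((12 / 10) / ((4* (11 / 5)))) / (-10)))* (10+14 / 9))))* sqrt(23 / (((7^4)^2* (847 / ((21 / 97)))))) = -34969* sqrt(6693) / 3269873880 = -0.00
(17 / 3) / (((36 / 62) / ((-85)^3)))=-323643875 / 54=-5993405.09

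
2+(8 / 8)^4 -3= 0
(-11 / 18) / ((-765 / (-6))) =-11 / 2295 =-0.00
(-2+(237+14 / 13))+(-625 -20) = -5316 / 13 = -408.92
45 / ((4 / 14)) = 315 / 2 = 157.50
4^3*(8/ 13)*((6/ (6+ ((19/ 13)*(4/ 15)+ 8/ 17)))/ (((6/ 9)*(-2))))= -293760/ 11371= -25.83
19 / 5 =3.80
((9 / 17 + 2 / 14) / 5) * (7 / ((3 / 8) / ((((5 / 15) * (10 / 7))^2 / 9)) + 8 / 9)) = 115200 / 1930571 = 0.06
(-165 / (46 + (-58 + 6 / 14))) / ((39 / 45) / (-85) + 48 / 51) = 163625 / 10683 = 15.32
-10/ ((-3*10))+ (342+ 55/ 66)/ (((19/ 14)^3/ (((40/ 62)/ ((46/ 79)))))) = 2234431627/ 14671401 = 152.30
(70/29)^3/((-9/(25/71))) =-8575000/15584571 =-0.55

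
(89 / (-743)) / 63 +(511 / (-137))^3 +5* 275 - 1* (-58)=166233322636145 / 120362462577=1381.11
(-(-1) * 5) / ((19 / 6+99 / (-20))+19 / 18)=-900 / 131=-6.87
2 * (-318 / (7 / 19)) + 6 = -1720.29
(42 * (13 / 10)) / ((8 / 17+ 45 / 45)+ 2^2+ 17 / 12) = 55692 / 7025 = 7.93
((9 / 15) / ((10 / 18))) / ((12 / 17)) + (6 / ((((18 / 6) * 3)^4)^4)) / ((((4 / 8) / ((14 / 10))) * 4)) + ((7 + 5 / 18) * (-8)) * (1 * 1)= -3501727744288425169 / 61767339628394700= -56.69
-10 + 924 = 914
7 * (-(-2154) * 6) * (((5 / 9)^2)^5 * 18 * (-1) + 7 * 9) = 245147769466964 / 43046721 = 5694923.19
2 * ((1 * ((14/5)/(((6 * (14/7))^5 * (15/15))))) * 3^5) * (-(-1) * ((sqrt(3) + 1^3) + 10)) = 7 * sqrt(3)/1280 + 77/1280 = 0.07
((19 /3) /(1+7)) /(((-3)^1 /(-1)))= 19 /72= 0.26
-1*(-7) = 7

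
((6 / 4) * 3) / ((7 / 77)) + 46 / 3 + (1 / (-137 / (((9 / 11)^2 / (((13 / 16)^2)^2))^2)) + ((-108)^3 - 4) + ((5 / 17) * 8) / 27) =-1892043323668183576739795 / 1502037610700524326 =-1259651.10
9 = 9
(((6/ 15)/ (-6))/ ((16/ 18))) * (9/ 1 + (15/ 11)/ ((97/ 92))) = -32949/ 42680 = -0.77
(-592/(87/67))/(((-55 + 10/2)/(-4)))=-79328/2175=-36.47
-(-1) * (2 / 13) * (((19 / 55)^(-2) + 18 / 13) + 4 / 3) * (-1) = -312482 / 183027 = -1.71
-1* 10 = -10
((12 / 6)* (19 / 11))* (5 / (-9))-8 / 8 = -289 / 99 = -2.92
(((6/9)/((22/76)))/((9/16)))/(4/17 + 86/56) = 578816/250371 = 2.31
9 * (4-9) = -45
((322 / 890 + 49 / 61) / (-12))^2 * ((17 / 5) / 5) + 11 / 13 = 816676267961 / 957906332500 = 0.85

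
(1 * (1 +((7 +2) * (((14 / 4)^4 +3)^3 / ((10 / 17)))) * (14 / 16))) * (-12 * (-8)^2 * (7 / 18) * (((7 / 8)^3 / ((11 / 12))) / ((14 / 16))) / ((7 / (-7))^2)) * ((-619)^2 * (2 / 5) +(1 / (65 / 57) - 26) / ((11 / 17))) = -118227157494110151183809 / 64430080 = -1834968348543260.40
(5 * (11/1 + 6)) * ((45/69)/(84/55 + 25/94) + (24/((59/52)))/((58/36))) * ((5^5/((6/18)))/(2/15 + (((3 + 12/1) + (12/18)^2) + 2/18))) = 88263443763984375/128789107039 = 685333.14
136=136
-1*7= -7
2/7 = 0.29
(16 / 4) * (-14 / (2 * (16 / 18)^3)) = -5103 / 128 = -39.87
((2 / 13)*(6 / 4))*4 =12 / 13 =0.92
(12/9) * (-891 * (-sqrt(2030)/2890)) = 18.52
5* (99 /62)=495 /62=7.98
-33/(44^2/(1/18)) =-1/1056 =-0.00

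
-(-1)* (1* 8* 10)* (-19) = -1520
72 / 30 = 12 / 5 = 2.40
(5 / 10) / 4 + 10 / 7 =87 / 56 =1.55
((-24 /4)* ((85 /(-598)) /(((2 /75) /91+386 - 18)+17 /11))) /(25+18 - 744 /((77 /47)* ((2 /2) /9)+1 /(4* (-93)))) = -602303625 /1071453737743189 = -0.00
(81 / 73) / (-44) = -81 / 3212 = -0.03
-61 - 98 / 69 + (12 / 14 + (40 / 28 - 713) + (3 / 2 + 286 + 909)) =408971 / 966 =423.37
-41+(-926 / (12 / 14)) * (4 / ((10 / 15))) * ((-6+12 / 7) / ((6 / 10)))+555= 46814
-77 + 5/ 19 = -1458/ 19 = -76.74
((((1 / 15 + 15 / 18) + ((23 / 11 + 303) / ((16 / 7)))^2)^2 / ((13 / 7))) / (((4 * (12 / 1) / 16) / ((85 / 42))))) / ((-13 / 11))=-505676544767888633 / 5182594560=-97572082.65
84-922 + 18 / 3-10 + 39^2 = 679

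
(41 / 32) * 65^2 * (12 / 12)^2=173225 / 32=5413.28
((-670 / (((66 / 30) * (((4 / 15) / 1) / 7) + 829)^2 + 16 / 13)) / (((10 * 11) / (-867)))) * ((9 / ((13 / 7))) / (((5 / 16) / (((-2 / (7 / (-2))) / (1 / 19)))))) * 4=7377767712000 / 1425931586717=5.17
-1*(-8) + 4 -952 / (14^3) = 571 / 49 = 11.65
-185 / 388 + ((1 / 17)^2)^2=-0.48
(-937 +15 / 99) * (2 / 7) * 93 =-1916792 / 77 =-24893.40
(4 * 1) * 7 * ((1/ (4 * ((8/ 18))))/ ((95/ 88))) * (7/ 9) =1078/ 95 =11.35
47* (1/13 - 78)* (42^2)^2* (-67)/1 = 763547246396.31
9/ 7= 1.29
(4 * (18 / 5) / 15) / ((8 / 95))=57 / 5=11.40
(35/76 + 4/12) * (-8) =-6.35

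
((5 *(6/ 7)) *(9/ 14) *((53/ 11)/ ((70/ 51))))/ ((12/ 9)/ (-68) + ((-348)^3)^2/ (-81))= -3722031/ 8438736413254024570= -0.00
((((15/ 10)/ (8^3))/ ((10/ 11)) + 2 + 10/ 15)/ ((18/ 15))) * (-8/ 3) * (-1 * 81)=246057/ 512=480.58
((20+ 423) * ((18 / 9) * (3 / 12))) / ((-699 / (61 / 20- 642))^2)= 72343158563 / 390880800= 185.08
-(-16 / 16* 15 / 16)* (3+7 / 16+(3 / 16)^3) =211605 / 65536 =3.23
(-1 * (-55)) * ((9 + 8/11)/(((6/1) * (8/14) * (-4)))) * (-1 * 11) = 41195/96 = 429.11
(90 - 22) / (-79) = -68 / 79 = -0.86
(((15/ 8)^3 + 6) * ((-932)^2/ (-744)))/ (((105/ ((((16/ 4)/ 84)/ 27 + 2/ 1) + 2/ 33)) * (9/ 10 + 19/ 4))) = -214384057949/ 4194856512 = -51.11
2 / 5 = 0.40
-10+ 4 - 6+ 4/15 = -176/15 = -11.73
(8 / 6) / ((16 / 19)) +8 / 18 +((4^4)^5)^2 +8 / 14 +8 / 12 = 304649306542886552025957175 / 252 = 1208925819614629174706179.00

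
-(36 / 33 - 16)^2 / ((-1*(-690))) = -13448 / 41745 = -0.32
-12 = -12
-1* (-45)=45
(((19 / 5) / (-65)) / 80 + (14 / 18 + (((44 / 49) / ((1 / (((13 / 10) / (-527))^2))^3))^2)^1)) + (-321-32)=-2837939125672185058655609048284441322113574264786483 / 8057223703252099582824361251307757497312500000000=-352.22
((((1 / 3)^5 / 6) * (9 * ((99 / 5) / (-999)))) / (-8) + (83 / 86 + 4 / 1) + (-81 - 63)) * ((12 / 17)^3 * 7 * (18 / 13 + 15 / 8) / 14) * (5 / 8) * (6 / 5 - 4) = 3401470070537 / 24387738960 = 139.47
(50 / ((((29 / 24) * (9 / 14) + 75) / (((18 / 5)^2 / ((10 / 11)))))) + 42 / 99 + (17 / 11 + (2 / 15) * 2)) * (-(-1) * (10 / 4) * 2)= 603861 / 10373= 58.21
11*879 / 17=9669 / 17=568.76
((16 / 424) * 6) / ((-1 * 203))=-12 / 10759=-0.00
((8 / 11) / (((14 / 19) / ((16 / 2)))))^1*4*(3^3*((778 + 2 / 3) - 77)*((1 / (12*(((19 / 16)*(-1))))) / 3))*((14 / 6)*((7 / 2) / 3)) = -3772160 / 99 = -38102.63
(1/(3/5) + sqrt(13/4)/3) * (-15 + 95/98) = -6875/294- 1375 * sqrt(13)/588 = -31.82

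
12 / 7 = 1.71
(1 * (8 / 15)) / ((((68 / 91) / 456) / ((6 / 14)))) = 11856 / 85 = 139.48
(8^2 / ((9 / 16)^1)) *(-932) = -954368 / 9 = -106040.89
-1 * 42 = -42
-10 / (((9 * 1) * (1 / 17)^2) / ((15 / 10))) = -1445 / 3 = -481.67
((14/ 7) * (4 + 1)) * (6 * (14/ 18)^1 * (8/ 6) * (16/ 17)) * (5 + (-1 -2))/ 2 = 8960/ 153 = 58.56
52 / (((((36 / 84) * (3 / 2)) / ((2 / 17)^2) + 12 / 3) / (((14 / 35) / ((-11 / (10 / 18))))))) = -5824 / 279675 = -0.02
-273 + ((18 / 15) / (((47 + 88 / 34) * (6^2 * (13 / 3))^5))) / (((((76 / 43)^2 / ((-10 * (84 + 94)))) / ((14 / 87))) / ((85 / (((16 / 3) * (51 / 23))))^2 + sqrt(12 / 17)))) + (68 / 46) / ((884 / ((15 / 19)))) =-1310642100836045812073513 / 4800910032761981239296 - 1151927 * sqrt(51) / 407685974249488896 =-273.00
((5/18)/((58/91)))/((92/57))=8645/32016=0.27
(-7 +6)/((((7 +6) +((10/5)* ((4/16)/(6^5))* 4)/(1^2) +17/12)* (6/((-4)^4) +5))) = -497664/36042079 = -0.01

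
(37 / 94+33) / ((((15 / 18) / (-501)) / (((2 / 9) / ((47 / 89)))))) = -93309914 / 11045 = -8448.16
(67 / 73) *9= 8.26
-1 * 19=-19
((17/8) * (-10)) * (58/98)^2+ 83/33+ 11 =1924379/316932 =6.07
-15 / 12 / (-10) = 1 / 8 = 0.12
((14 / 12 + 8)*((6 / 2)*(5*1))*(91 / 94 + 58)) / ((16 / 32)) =1524325 / 94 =16216.22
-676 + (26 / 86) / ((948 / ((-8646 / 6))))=-27575197 / 40764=-676.46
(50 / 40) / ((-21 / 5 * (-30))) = 5 / 504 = 0.01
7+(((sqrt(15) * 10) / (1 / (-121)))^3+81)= -102918393658.86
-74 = -74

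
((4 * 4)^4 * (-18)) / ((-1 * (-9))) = -131072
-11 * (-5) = 55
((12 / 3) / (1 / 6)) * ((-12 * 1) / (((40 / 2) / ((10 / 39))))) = -48 / 13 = -3.69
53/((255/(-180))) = -636/17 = -37.41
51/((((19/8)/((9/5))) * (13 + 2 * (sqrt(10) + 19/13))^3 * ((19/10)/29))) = 0.05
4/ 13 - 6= -74/ 13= -5.69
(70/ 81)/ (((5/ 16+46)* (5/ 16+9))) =17920/ 8943129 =0.00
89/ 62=1.44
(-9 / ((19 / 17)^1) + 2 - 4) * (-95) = 955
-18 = -18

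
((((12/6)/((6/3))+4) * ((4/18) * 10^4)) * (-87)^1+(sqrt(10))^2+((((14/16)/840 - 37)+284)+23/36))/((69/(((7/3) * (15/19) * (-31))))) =799812.20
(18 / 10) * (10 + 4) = 126 / 5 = 25.20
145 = 145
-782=-782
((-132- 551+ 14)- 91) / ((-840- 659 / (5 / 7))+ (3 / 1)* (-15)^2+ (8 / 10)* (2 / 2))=100 / 143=0.70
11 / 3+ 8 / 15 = 21 / 5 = 4.20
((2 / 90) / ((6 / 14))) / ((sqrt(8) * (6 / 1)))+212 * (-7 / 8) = -371 / 2+7 * sqrt(2) / 3240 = -185.50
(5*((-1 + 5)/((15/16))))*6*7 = 896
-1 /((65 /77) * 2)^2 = -5929 /16900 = -0.35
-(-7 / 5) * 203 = 284.20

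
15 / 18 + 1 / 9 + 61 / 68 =1127 / 612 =1.84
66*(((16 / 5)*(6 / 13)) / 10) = 3168 / 325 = 9.75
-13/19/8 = -13/152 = -0.09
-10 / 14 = -5 / 7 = -0.71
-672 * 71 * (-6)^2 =-1717632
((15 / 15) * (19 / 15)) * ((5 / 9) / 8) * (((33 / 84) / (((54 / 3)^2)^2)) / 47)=0.00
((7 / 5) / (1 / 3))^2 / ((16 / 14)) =3087 / 200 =15.44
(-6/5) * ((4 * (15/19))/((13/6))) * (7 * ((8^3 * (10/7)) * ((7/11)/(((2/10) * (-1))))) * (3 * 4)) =928972800/2717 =341911.23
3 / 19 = 0.16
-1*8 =-8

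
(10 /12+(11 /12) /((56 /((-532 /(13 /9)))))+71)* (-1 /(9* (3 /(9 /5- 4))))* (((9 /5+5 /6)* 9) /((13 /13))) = 17841439 /140400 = 127.08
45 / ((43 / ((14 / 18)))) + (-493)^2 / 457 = 532.65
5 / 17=0.29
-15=-15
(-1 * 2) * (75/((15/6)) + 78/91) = -432/7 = -61.71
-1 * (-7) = 7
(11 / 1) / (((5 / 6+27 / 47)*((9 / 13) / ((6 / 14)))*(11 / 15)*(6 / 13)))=39715 / 2779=14.29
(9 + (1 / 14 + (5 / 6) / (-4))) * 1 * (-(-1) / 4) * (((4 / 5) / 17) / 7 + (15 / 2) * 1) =13301237 / 799680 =16.63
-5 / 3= -1.67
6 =6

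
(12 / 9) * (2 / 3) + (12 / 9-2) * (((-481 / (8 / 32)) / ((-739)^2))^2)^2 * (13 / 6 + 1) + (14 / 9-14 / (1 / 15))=-55387418543056922968783684 / 266855870924374318748643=-207.56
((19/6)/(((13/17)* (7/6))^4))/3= 114256728/68574961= 1.67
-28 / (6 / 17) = -238 / 3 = -79.33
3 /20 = 0.15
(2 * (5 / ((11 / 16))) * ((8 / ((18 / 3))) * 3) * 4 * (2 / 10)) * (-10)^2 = 51200 / 11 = 4654.55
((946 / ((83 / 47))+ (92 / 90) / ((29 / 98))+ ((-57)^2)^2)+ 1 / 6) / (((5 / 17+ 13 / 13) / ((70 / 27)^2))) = 54829767.28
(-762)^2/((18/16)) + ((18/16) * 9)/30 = 41290267/80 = 516128.34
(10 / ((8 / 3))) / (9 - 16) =-15 / 28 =-0.54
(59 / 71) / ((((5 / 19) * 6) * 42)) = 1121 / 89460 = 0.01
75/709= 0.11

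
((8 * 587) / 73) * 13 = 61048 / 73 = 836.27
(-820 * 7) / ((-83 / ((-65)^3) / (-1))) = 1576347500 / 83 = 18992138.55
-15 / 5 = -3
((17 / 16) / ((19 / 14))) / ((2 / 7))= 833 / 304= 2.74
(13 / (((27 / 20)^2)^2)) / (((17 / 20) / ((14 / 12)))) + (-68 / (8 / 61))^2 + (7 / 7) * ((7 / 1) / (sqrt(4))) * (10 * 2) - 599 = 29089485426223 / 108413964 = 268318.62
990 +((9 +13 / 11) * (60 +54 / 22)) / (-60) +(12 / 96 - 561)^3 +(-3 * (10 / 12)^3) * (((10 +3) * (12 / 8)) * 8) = -163961957226577 / 929280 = -176439778.35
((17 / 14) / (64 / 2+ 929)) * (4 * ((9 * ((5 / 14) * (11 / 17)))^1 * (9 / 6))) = 1485 / 94178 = 0.02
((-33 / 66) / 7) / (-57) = 1 / 798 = 0.00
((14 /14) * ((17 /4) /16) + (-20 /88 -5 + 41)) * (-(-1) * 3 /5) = 76113 /3520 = 21.62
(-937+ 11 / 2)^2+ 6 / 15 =17353853 / 20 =867692.65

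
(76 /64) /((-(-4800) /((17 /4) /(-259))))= -323 /79564800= -0.00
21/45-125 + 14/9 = -5534/45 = -122.98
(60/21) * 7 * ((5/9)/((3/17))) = 1700/27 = 62.96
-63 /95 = -0.66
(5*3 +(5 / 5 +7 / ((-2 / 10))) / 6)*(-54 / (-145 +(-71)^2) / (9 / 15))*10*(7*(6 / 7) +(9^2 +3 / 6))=-150.12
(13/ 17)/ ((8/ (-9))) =-117/ 136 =-0.86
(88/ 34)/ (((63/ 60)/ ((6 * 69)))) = 121440/ 119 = 1020.50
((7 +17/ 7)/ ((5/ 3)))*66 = 13068/ 35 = 373.37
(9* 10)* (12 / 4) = 270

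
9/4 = 2.25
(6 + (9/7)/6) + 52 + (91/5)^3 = 10651869/1750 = 6086.78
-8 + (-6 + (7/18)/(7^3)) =-12347/882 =-14.00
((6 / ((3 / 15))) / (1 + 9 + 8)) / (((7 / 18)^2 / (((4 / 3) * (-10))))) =-7200 / 49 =-146.94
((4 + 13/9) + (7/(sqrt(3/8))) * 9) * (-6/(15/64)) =-5376 * sqrt(6)/5 - 6272/45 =-2773.07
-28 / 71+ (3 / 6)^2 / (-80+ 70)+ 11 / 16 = 1523 / 5680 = 0.27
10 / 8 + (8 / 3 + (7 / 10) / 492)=19277 / 4920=3.92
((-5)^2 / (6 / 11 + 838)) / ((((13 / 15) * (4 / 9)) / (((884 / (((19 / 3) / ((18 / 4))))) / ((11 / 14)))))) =10843875 / 175256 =61.87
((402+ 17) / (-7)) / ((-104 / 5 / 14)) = 2095 / 52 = 40.29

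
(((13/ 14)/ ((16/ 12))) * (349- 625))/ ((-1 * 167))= 2691/ 2338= 1.15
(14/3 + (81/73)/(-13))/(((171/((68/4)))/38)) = 443462/25623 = 17.31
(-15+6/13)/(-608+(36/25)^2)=0.02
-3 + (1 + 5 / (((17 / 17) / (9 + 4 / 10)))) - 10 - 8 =27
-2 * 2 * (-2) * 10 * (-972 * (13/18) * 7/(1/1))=-393120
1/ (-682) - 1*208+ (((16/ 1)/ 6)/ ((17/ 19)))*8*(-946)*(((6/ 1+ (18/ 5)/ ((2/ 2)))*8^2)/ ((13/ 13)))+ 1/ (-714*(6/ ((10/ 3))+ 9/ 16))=-3188575170914117/ 230082930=-13858373.46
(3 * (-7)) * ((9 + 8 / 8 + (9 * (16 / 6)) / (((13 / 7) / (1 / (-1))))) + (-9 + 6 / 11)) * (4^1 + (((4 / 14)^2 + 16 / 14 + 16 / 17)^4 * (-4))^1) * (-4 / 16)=49345648538423535 / 9835988291129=5016.85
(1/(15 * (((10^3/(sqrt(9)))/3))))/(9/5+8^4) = 3/20489000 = 0.00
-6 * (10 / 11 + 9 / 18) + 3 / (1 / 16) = 435 / 11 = 39.55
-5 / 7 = -0.71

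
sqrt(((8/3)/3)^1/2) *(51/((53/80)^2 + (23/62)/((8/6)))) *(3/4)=5059200/142279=35.56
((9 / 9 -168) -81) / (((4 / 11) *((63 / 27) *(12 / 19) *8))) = -6479 / 112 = -57.85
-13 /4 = -3.25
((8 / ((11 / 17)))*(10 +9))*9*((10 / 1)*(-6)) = -1395360 / 11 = -126850.91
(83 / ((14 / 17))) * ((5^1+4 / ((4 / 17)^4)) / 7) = 118299651 / 6272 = 18861.55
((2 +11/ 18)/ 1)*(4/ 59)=94/ 531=0.18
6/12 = 1/2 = 0.50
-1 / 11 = -0.09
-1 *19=-19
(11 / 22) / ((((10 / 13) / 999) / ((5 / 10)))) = 12987 / 40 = 324.68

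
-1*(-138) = 138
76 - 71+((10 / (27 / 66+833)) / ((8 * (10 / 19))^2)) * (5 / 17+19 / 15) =196901591 / 39372000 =5.00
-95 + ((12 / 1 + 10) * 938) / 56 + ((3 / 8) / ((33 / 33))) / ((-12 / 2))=4375 / 16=273.44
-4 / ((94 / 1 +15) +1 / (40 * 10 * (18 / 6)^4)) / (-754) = 64800 / 1331413577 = 0.00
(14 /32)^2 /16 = 49 /4096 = 0.01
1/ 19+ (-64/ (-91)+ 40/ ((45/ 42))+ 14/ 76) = 397049/ 10374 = 38.27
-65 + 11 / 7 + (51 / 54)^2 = -62.54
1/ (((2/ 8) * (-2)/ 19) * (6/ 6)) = -38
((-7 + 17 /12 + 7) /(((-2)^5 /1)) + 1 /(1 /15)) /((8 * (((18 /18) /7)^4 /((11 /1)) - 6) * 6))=-151678373 /2920826880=-0.05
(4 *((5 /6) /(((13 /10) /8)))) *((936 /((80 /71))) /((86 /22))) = 187440 /43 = 4359.07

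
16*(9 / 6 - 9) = -120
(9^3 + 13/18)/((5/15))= 13135/6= 2189.17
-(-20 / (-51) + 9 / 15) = -253 / 255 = -0.99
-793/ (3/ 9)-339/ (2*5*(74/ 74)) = -24129/ 10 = -2412.90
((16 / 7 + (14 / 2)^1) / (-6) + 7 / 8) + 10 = 1567 / 168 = 9.33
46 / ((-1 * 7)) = -46 / 7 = -6.57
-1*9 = -9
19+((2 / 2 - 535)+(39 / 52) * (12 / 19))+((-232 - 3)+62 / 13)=-183955 / 247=-744.76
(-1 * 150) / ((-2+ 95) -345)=25 / 42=0.60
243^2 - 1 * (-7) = 59056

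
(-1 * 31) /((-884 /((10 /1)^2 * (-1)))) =-775 /221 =-3.51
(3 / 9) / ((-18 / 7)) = -7 / 54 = -0.13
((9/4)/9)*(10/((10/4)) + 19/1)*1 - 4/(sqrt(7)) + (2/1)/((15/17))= 481/60 - 4*sqrt(7)/7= 6.50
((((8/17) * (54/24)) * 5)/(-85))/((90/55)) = -0.04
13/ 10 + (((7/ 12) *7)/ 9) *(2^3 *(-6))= -1843/ 90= -20.48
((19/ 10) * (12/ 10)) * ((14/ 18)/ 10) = 133/ 750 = 0.18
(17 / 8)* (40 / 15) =17 / 3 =5.67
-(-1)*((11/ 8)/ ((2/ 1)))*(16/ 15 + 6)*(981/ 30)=63547/ 400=158.87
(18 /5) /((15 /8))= 48 /25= 1.92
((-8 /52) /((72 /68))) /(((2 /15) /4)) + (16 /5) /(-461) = -392474 /89895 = -4.37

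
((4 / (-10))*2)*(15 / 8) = -3 / 2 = -1.50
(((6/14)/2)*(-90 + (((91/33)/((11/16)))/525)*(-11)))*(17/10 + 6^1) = -111479/750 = -148.64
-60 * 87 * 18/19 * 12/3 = -375840/19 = -19781.05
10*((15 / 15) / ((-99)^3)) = -10 / 970299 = -0.00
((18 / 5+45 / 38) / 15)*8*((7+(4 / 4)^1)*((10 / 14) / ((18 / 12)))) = 6464 / 665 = 9.72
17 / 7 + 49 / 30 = 853 / 210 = 4.06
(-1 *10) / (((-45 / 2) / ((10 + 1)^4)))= 6507.11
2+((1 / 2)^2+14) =65 / 4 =16.25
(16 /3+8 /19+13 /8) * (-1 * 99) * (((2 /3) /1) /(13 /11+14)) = -32.08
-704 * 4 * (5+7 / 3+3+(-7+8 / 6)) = -39424 / 3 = -13141.33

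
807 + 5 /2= 1619 /2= 809.50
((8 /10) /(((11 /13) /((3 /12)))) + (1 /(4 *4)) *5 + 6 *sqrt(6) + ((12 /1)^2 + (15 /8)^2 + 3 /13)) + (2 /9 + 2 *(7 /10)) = 6 *sqrt(6) + 12348403 /82368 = 164.61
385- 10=375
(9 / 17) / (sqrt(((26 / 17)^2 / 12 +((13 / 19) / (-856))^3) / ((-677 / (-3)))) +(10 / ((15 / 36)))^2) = 0.00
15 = 15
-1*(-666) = 666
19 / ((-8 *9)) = -19 / 72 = -0.26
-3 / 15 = -1 / 5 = -0.20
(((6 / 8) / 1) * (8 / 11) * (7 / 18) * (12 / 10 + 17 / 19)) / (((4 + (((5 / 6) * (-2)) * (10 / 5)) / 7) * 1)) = 9751 / 77330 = 0.13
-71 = -71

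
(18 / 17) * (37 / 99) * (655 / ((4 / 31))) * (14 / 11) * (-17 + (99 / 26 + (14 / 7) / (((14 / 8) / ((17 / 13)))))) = -1599485765 / 53482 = -29906.99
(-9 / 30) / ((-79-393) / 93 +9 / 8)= 1116 / 14695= 0.08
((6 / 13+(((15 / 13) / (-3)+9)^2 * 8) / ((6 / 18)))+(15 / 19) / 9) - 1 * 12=17049887 / 9633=1769.95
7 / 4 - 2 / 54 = 185 / 108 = 1.71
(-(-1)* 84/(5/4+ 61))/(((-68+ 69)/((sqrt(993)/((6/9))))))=168* sqrt(993)/83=63.78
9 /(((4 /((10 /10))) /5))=45 /4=11.25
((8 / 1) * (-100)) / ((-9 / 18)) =1600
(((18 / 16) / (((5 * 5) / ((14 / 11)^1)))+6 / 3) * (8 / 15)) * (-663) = -1000246 / 1375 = -727.45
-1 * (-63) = 63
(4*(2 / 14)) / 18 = 2 / 63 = 0.03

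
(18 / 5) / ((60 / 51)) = 153 / 50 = 3.06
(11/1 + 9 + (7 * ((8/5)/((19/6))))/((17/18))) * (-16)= -613568/1615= -379.92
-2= -2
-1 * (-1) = 1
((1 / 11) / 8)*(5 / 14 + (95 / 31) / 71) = 12335 / 2711632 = 0.00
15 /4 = 3.75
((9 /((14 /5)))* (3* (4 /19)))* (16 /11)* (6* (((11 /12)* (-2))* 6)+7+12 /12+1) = -12960 /77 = -168.31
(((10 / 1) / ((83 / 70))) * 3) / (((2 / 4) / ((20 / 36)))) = 7000 / 249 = 28.11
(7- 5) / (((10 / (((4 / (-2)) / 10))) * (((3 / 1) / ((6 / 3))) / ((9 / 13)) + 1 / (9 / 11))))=-18 / 1525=-0.01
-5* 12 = -60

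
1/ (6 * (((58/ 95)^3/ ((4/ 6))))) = 857375/ 1756008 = 0.49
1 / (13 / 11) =11 / 13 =0.85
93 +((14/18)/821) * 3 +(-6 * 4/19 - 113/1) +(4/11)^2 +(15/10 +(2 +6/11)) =-193458631/11324874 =-17.08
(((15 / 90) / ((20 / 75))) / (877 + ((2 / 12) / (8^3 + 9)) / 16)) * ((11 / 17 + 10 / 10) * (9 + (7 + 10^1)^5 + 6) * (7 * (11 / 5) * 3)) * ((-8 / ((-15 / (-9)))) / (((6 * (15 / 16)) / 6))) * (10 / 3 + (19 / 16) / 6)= -25952345265014784 / 18642214025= -1392127.85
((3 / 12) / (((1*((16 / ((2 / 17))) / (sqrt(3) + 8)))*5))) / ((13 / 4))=sqrt(3) / 8840 + 1 / 1105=0.00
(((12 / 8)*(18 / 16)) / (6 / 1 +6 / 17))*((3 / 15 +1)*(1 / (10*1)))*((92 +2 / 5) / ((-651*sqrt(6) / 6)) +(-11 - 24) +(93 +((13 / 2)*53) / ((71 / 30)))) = 737103 / 113600 - 561*sqrt(6) / 124000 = 6.48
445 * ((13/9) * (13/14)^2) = 977665/1764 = 554.23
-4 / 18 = -2 / 9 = -0.22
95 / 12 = 7.92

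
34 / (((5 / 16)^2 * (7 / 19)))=165376 / 175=945.01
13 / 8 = 1.62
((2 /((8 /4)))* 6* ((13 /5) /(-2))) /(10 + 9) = -39 /95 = -0.41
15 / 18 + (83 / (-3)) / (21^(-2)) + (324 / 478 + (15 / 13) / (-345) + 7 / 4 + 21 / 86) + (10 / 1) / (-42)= -3148444658011 / 258117132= -12197.74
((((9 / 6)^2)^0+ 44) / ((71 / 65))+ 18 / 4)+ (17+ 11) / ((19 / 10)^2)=2740129 / 51262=53.45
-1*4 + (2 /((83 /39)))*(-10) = -1112 /83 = -13.40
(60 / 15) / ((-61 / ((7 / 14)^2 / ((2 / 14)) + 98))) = -399 / 61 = -6.54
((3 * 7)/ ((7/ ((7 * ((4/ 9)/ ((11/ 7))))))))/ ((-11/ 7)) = -1372/ 363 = -3.78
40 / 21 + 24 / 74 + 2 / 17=2.35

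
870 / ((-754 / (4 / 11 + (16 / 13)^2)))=-52380 / 24167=-2.17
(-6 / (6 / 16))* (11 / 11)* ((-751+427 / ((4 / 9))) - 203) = -108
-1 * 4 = -4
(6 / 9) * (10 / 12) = 5 / 9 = 0.56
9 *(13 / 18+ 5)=103 / 2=51.50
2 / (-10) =-1 / 5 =-0.20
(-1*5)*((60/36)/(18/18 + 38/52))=-130/27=-4.81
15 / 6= 5 / 2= 2.50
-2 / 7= -0.29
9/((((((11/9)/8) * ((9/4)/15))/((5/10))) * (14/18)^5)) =127545840/184877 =689.90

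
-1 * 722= -722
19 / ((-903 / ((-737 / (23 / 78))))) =364078 / 6923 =52.59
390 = 390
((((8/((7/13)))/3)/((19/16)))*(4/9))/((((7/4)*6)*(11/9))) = 13312/92169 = 0.14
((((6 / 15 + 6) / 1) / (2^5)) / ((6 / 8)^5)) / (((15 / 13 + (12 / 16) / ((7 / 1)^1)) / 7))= 2609152 / 557685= 4.68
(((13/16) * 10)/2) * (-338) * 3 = -32955/8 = -4119.38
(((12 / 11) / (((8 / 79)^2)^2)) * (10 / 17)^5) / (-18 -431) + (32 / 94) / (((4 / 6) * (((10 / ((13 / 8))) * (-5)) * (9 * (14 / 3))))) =-3004145720176567 / 1845735723893600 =-1.63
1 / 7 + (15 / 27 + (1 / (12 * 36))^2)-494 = -644433401 / 1306368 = -493.30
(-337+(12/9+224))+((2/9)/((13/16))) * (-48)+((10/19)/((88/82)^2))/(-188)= -16828934227/134850144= -124.80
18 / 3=6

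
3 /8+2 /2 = 11 /8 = 1.38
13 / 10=1.30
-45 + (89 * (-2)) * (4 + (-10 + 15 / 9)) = 2179 / 3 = 726.33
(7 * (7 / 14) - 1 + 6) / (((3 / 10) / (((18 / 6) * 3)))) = 255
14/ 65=0.22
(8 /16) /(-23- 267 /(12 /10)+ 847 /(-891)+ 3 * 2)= -81 /38953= -0.00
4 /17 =0.24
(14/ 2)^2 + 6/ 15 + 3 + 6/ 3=272/ 5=54.40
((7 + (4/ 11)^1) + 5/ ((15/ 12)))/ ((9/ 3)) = 125/ 33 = 3.79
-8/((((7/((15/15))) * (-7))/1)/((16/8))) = 16/49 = 0.33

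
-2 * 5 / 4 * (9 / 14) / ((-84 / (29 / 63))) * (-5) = -725 / 16464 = -0.04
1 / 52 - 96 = -4991 / 52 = -95.98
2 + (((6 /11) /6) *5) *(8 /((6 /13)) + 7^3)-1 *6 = 5273 /33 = 159.79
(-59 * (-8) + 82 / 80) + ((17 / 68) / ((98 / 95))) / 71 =32913317 / 69580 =473.03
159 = 159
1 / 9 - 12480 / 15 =-7487 / 9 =-831.89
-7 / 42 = -1 / 6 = -0.17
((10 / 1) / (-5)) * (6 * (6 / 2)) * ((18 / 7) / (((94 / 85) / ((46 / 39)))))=-422280 / 4277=-98.73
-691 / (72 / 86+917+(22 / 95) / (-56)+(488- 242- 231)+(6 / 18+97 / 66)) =-2608207140 / 3527821361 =-0.74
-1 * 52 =-52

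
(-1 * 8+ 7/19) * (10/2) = -725/19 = -38.16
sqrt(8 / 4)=sqrt(2)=1.41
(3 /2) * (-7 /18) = -7 /12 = -0.58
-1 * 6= -6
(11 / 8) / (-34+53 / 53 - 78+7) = -11 / 832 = -0.01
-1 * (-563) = 563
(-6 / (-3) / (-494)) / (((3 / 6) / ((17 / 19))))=-34 / 4693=-0.01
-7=-7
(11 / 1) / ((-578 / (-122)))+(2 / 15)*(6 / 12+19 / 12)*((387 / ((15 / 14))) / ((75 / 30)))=184043 / 4335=42.46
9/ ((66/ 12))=18/ 11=1.64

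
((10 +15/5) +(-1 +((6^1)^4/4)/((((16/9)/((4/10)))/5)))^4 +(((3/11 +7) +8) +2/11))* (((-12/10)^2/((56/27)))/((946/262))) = 13973649913870821/4162400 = 3357113663.72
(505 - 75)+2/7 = 3012/7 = 430.29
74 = 74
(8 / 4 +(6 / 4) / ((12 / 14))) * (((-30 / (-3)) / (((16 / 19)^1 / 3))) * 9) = 1202.34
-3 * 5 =-15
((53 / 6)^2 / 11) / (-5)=-2809 / 1980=-1.42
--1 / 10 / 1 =1 / 10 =0.10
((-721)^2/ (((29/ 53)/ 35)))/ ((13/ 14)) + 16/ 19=256505150662/ 7163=35809737.63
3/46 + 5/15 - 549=-548.60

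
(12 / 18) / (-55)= -2 / 165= -0.01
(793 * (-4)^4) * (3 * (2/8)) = 152256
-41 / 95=-0.43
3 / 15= 1 / 5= 0.20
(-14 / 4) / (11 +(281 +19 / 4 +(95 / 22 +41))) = -154 / 15051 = -0.01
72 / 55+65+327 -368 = 1392 / 55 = 25.31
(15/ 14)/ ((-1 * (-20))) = 3/ 56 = 0.05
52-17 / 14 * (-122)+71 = 1898 / 7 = 271.14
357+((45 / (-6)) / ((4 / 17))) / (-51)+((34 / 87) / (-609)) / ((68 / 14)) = 21654901 / 60552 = 357.62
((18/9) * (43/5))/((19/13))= 1118/95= 11.77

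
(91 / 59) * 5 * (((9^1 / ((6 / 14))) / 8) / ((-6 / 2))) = -3185 / 472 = -6.75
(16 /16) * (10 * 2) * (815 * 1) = 16300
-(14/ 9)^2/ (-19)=196/ 1539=0.13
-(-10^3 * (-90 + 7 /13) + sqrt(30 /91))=-1163000 /13 - sqrt(2730) /91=-89462.11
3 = 3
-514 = -514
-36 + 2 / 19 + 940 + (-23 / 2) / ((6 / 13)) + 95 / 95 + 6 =202051 / 228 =886.19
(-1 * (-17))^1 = 17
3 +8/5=23/5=4.60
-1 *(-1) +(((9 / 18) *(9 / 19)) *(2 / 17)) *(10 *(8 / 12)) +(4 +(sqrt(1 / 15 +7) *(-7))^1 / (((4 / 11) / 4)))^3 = 812093683 / 1615 - 48447938 *sqrt(1590) / 225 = -8083164.66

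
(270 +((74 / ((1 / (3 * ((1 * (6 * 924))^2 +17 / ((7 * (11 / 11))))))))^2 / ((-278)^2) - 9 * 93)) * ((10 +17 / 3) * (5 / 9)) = 14892250934755769617270 / 2840187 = 5243405076762822.17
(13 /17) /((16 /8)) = 13 /34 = 0.38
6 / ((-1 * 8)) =-3 / 4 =-0.75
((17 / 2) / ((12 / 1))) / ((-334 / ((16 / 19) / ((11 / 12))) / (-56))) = 3808 / 34903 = 0.11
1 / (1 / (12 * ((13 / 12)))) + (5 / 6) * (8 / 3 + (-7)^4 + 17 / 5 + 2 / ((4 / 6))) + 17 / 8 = 145693 / 72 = 2023.51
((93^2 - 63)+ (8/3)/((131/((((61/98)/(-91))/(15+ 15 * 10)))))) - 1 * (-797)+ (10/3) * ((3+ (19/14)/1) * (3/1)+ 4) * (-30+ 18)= 2515592844521/289143855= 8700.14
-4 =-4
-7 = -7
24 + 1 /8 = 193 /8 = 24.12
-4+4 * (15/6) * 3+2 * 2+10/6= 95/3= 31.67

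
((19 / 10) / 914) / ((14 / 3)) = 57 / 127960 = 0.00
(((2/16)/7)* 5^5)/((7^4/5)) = 15625/134456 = 0.12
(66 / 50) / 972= 11 / 8100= 0.00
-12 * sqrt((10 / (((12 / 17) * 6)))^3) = -85 * sqrt(85) / 18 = -43.54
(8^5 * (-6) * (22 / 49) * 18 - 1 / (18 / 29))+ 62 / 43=-60261144851 / 37926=-1588913.80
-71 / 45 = -1.58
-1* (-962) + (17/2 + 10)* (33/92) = 178229/184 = 968.64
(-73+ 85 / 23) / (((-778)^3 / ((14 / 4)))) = 0.00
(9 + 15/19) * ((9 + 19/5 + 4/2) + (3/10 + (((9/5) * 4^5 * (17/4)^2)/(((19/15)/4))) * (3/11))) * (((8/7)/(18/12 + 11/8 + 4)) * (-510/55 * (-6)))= 218406631723776/84085925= 2597422.00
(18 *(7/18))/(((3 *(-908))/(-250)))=875/1362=0.64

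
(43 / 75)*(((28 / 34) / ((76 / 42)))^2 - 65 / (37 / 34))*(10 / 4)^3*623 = -30776215422365 / 92644152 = -332198.14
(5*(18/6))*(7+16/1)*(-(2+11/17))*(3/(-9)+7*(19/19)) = -103500/17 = -6088.24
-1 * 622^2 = -386884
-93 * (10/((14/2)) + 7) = -5487/7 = -783.86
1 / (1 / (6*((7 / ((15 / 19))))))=266 / 5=53.20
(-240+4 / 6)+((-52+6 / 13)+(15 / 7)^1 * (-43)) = -383.01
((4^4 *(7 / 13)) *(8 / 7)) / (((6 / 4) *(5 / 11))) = 45056 / 195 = 231.06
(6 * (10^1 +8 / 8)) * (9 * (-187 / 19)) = -111078 / 19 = -5846.21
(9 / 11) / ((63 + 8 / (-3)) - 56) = 27 / 143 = 0.19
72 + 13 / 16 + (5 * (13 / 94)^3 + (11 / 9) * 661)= 13167134413 / 14950512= 880.71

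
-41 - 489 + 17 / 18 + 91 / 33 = -104207 / 198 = -526.30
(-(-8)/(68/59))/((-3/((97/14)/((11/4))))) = -22892/3927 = -5.83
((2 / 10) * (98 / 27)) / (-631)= -98 / 85185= -0.00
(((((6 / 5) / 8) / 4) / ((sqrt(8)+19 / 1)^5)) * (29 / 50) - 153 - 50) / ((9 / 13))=-293.22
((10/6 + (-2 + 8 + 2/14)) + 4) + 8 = 416/21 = 19.81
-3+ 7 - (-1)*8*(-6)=-44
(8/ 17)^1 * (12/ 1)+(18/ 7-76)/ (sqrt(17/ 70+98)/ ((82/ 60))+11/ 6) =2971782756/ 354580441-52347816 * sqrt(910)/ 146003711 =-2.43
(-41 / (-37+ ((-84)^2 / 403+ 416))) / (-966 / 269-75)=4444687 / 3378183813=0.00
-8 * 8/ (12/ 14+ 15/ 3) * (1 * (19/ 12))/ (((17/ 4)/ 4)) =-34048/ 2091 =-16.28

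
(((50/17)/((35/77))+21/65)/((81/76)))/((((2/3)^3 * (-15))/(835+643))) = -105405787/49725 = -2119.77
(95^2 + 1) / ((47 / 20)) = 180520 / 47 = 3840.85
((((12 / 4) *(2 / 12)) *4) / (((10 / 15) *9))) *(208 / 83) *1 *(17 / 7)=3536 / 1743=2.03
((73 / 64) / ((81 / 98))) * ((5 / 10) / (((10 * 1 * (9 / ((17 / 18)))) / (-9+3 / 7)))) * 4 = -8687 / 34992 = -0.25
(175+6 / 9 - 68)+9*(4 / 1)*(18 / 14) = 3233 / 21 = 153.95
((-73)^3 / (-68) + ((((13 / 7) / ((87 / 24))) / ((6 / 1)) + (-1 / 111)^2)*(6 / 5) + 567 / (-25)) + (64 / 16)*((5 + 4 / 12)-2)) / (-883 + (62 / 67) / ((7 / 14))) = -542377672856303 / 83674657350900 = -6.48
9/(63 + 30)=3/31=0.10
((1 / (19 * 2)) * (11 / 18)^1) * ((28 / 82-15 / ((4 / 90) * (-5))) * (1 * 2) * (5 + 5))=305965 / 14022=21.82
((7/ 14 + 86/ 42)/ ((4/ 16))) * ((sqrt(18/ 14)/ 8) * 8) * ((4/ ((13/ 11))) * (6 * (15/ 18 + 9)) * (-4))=-2222176 * sqrt(7)/ 637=-9229.71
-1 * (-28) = 28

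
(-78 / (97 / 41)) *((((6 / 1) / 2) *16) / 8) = -19188 / 97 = -197.81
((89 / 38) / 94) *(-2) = -89 / 1786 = -0.05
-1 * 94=-94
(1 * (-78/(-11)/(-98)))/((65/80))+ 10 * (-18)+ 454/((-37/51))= -805.87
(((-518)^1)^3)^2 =19318729362716224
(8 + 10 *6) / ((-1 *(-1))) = 68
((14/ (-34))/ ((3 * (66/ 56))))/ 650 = -98/ 546975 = -0.00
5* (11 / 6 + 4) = 175 / 6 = 29.17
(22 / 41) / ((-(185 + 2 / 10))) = -55 / 18983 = -0.00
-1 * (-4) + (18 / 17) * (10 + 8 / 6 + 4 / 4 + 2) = 326 / 17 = 19.18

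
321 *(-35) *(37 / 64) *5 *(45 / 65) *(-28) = 130943925 / 208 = 629538.10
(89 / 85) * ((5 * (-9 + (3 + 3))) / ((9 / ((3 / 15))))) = -89 / 255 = -0.35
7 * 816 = 5712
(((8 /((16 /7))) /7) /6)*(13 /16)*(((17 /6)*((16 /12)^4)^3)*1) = 28966912 /4782969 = 6.06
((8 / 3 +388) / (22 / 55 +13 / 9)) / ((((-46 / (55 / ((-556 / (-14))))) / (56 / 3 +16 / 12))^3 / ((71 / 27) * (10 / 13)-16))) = 205077191598125000 / 317315921008203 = 646.29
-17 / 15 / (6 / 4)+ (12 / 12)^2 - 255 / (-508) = 17063 / 22860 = 0.75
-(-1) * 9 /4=9 /4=2.25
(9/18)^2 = 1/4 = 0.25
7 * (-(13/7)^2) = -169/7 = -24.14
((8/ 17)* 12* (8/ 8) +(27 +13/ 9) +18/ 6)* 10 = 370.92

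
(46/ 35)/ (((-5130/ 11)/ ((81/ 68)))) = -759/ 226100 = -0.00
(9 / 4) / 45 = 0.05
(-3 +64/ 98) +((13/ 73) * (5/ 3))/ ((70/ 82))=-21454/ 10731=-2.00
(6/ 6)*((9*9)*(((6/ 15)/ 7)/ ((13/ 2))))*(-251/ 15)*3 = -81324/ 2275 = -35.75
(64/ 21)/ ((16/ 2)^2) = 1/ 21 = 0.05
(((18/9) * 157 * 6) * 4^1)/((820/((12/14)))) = 11304/1435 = 7.88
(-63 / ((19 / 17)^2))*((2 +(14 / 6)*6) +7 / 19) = -5662377 / 6859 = -825.54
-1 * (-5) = 5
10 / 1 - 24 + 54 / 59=-772 / 59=-13.08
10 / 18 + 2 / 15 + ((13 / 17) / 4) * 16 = 2867 / 765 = 3.75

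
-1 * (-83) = 83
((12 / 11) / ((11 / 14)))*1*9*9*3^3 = 367416 / 121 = 3036.50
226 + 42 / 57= 4308 / 19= 226.74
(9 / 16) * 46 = 207 / 8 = 25.88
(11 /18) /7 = 0.09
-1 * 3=-3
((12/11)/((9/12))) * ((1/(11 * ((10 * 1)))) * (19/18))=0.01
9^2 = 81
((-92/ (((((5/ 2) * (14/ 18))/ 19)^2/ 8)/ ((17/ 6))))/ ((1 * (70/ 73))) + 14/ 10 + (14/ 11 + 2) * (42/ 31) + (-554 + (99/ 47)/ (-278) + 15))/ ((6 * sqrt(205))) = -13255925937561319 * sqrt(205)/ 78322226097500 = -2423.27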